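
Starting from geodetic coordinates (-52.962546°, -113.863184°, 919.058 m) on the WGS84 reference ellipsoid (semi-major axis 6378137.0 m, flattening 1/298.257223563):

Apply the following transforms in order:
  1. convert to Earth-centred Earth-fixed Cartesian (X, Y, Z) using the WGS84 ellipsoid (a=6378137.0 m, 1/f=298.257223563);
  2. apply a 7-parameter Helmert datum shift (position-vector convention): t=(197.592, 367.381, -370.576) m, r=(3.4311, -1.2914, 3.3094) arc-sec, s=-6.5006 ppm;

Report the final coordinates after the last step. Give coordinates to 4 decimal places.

start: φ=-52.962546°, λ=-113.863184°, h=919.058 m
→ ECEF (a=6378137.000, f=1/298.257223563): X=-1557760.1238, Y=-3521392.5678, Z=-5068767.6193
→ Helmert 7p (PV): X=-1557464.1723, Y=-3520942.9733, Z=-5069173.5742

X=-1557464.1723 m, Y=-3520942.9733 m, Z=-5069173.5742 m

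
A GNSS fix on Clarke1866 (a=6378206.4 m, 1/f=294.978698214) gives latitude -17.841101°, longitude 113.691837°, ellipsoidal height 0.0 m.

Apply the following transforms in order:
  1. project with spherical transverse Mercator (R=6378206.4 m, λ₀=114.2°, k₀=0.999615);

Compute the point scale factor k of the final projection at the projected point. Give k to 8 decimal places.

0.99965063

start: φ=-17.841101°, λ=113.691837°, h=0.000 m
→ into tm (λ₀=114.2°): φ=-17.84110100°, λ−λ₀=-0.50816300°
scale k = 0.99965063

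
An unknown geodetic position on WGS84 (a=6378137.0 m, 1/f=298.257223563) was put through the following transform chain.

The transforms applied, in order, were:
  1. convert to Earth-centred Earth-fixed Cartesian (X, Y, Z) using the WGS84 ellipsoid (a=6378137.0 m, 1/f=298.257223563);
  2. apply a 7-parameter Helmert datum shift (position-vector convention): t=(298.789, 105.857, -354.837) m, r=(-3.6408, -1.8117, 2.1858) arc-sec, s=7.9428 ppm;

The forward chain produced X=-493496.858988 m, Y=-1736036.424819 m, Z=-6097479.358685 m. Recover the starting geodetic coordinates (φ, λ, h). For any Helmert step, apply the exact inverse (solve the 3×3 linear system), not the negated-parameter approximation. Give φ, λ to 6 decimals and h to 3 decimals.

φ=-73.614362°, λ=-105.880052°, h=173.194 m

start: X=-493496.8590, Y=-1736036.4248, Z=-6097479.3587 m
→ Helmert⁻¹: X=-493863.6757, Y=-1736015.6381, Z=-6097102.3986
→ geod (Bowring, a=6378137.000): φ=-73.61436200°, λ=-105.88005200°, h=173.1940 m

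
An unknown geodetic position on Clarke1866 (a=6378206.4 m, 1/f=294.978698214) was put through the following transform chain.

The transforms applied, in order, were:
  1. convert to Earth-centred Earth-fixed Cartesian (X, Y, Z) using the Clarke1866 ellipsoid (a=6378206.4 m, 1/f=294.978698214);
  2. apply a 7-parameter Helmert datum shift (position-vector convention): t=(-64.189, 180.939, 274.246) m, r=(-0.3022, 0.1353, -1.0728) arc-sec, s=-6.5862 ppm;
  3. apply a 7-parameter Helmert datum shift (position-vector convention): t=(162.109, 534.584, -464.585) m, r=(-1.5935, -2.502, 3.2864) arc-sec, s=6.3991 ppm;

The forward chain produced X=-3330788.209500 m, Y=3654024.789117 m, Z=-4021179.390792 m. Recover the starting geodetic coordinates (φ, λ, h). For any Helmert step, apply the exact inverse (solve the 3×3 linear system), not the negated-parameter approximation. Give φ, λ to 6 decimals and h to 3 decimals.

φ=-39.312343°, λ=132.356327°, h=3013.443 m

start: X=-3330788.2095, Y=3654024.7891, Z=-4021179.3908 m
→ Helmert⁻¹: X=-3330919.5621, Y=3653550.9588, Z=-4020620.4473
→ Helmert⁻¹: X=-3330893.6749, Y=3653382.6486, Z=-4020918.0082
→ geod (Bowring, a=6378206.400): φ=-39.31234300°, λ=132.35632700°, h=3013.4430 m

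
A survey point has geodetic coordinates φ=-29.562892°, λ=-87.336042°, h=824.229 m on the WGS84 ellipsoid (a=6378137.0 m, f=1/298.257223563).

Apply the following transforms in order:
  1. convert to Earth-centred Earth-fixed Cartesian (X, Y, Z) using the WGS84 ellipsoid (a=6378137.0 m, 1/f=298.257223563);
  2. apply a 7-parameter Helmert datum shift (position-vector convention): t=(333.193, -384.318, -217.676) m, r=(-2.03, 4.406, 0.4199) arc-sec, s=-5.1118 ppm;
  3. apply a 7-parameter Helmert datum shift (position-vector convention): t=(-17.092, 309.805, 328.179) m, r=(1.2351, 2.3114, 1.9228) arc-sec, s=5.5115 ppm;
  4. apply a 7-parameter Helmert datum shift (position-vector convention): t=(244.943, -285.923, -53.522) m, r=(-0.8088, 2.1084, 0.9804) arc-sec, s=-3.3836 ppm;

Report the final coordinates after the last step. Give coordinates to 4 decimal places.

start: φ=-29.562892°, λ=-87.336042°, h=824.229 m
→ ECEF (a=6378137.000, f=1/298.257223563): X=258094.6695, Y=-5547038.5980, Z=-3128726.9608
→ Helmert 7p (PV): X=258371.0034, Y=-5547424.8271, Z=-3128879.5643
→ Helmert 7p (PV): X=258371.9864, Y=-5547124.4526, Z=-3128604.7433
→ Helmert 7p (PV): X=258610.4413, Y=-5547402.6460, Z=-3128628.5692

X=258610.4413 m, Y=-5547402.6460 m, Z=-3128628.5692 m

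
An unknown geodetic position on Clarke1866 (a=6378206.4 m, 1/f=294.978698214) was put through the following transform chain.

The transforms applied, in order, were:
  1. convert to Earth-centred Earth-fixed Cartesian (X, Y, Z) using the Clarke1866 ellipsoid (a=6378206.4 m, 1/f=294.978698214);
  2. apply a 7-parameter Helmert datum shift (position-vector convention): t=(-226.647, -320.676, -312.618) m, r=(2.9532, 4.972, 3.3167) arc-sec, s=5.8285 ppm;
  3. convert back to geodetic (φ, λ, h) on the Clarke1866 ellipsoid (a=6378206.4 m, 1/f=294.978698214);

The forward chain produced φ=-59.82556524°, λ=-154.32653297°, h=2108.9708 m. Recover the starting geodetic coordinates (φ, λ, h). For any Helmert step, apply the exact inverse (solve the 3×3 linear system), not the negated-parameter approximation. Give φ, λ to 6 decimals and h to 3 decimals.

start: φ=-59.825565°, λ=-154.326533°, h=2108.971 m
→ ECEF (a=6378206.400, f=1/294.978698214): X=-2897702.3251, Y=-1392917.6224, Z=-5492360.0898
→ Helmert⁻¹: X=-2897348.7974, Y=-1392620.8736, Z=-5492065.3631
→ geod (Bowring, a=6378206.400): φ=-59.82770500°, λ=-154.32857000°, h=1629.4120 m

φ=-59.827705°, λ=-154.328570°, h=1629.412 m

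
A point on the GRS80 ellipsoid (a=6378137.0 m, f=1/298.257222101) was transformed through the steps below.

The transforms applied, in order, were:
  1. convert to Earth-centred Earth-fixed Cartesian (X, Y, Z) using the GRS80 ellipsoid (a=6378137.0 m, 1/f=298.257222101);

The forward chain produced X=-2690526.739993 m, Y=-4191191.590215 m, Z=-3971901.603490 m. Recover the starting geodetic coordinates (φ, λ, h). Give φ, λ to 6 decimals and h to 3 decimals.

φ=-38.759956°, λ=-122.698350°, h=525.629 m

start: X=-2690526.7400, Y=-4191191.5902, Z=-3971901.6035 m
→ geod (Bowring, a=6378137.000): φ=-38.75995600°, λ=-122.69835000°, h=525.6290 m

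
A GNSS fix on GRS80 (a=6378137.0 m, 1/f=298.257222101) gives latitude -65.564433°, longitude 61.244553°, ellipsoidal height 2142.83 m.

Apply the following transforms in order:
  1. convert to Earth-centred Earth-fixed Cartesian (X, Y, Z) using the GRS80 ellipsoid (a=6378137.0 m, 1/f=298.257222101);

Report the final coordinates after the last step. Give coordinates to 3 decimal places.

X=1273243.446 m, Y=2320293.223 m, Z=-5785975.783 m

start: φ=-65.564433°, λ=61.244553°, h=2142.830 m
→ ECEF (a=6378137.000, f=1/298.257222101): X=1273243.4461, Y=2320293.2233, Z=-5785975.7832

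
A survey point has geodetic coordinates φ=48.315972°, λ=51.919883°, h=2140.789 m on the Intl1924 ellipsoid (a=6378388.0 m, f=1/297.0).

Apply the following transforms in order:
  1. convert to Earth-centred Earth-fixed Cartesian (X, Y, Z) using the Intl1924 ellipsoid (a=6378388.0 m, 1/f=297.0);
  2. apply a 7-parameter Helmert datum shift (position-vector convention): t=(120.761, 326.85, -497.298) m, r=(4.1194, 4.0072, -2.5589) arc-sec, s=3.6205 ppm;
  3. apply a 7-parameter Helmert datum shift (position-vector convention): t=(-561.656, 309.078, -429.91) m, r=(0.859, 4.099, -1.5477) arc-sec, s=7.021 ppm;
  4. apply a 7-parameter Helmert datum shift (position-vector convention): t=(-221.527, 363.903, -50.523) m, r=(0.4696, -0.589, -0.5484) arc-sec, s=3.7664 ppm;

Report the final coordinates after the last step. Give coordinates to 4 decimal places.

start: φ=48.315972°, λ=51.919883°, h=2140.789 m
→ ECEF (a=6378388.000, f=1/297.0): X=2621962.0911, Y=3346303.0846, Z=4742001.3149
→ Helmert 7p (PV): X=2622225.9843, Y=3346514.8171, Z=4741537.0777
→ Helmert 7p (PV): X=2621802.0765, Y=3346807.9686, Z=4741102.2843
→ Helmert 7p (PV): X=2621585.7840, Y=3347166.7123, Z=4741084.7246

X=2621585.7840 m, Y=3347166.7123 m, Z=4741084.7246 m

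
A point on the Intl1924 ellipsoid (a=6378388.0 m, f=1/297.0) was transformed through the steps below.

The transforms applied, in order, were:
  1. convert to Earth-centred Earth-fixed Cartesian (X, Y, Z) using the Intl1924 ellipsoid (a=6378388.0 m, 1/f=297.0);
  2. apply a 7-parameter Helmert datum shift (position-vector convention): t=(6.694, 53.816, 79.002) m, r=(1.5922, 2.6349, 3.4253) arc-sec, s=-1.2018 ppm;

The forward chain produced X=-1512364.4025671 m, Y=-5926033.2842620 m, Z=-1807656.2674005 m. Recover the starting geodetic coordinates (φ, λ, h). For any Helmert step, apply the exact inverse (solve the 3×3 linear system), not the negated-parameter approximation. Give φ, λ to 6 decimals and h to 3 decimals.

start: X=-1512364.4026, Y=-5926033.2843, Z=-1807656.2674 m
→ Helmert⁻¹: X=-1512448.2322, Y=-5926083.0601, Z=-1807711.0179
→ geod (Bowring, a=6378388.000): φ=-16.57137200°, λ=-104.31732600°, h=945.2780 m

φ=-16.571372°, λ=-104.317326°, h=945.278 m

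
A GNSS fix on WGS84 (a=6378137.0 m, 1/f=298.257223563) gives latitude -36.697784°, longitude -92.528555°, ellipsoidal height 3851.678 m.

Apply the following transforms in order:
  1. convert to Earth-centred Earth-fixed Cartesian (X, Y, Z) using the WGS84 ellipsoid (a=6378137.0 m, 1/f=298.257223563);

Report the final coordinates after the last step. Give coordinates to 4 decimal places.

X=-226021.4408 m, Y=-5118206.3912 m, Z=-3792856.8651 m

start: φ=-36.697784°, λ=-92.528555°, h=3851.678 m
→ ECEF (a=6378137.000, f=1/298.257223563): X=-226021.4408, Y=-5118206.3912, Z=-3792856.8651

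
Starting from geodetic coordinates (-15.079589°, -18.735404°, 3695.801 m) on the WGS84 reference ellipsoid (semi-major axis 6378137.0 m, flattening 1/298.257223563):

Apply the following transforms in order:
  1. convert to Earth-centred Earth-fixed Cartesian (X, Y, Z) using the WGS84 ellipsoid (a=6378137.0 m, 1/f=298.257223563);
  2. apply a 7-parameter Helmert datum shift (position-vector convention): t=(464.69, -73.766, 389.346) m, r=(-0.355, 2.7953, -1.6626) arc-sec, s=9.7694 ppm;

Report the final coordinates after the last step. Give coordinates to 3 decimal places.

X=5837365.671 m, Y=-1979839.409 m, Z=-1649268.898 m

start: φ=-15.079589°, λ=-18.735404°, h=3695.801 m
→ ECEF (a=6378137.000, f=1/298.257223563): X=5836882.2705, Y=-1979696.4146, Z=-1649566.4334
→ Helmert 7p (PV): X=5837365.6707, Y=-1979839.4088, Z=-1649268.8976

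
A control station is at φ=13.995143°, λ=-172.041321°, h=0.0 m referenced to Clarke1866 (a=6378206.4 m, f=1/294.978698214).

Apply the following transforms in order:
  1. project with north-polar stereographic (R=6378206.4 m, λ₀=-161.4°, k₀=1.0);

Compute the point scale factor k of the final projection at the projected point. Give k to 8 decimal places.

1.61051390

start: φ=13.995143°, λ=-172.041321°, h=0.000 m
→ into stereo (λ₀=-161.4°): φ=13.99514300°, λ−λ₀=-10.64132100°
scale k = 1.61051390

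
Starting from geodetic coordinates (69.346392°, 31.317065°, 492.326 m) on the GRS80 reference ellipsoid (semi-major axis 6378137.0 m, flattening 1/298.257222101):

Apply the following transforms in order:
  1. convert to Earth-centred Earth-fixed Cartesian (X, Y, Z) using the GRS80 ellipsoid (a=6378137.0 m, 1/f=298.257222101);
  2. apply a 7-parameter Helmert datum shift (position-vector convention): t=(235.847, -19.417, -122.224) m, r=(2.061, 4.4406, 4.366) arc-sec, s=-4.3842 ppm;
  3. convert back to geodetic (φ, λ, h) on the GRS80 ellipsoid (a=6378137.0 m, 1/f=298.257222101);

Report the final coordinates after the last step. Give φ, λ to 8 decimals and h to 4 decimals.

φ=69.34364830°, λ=31.31176617°, h=417.4059 m

start: φ=69.346392°, λ=31.317065°, h=492.326 m
→ ECEF (a=6378137.000, f=1/298.257222101): X=1927716.0602, Y=1172856.2803, Z=5946171.9936
→ Helmert 7p (PV): X=1928046.6425, Y=1172813.1110, Z=5945993.9186
→ geod (Bowring, a=6378137.000): φ=69.34364830°, λ=31.31176617°, h=417.4059 m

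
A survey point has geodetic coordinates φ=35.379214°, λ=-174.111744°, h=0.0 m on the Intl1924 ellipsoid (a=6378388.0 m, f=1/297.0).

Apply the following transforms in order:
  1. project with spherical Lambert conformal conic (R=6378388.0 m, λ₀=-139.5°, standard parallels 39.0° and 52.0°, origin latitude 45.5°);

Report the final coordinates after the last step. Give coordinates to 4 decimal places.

start: φ=35.379214°, λ=-174.111744°, h=0.000 m
→ lcc (R=6378388.0, λ₀=-139.5°): E=-3071623.6210, N=-451606.6050

E=-3071623.6210 m, N=-451606.6050 m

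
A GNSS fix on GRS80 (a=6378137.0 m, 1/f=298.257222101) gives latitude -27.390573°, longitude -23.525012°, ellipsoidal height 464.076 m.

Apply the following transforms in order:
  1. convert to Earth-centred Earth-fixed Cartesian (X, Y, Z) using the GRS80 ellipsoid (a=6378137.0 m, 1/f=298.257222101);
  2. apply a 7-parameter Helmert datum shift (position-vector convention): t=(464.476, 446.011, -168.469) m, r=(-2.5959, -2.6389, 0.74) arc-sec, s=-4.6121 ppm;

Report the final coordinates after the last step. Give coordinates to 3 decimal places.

X=5196954.519 m, Y=-2261748.335 m, Z=-2916982.914 m

start: φ=-27.390573°, λ=-23.525012°, h=464.076 m
→ ECEF (a=6378137.000, f=1/298.257222101): X=5196468.5752, Y=-2262186.7124, Z=-2916922.8501
→ Helmert 7p (PV): X=5196954.5186, Y=-2261748.3352, Z=-2916982.9139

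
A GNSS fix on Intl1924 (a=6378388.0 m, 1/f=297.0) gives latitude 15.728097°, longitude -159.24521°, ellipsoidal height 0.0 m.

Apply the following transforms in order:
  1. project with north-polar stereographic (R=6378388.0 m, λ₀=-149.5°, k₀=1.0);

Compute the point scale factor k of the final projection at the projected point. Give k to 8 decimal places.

1.57347437

start: φ=15.728097°, λ=-159.245210°, h=0.000 m
→ into stereo (λ₀=-149.5°): φ=15.72809700°, λ−λ₀=-9.74521000°
scale k = 1.57347437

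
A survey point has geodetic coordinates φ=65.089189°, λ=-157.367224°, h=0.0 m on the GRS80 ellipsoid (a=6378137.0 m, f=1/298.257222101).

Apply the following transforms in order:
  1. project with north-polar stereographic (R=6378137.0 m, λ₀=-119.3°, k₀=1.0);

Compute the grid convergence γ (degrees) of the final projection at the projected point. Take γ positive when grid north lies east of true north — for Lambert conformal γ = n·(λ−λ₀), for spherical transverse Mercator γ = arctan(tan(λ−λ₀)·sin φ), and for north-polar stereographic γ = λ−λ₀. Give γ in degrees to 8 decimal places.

start: φ=65.089189°, λ=-157.367224°, h=0.000 m
→ into stereo (λ₀=-119.3°): φ=65.08918900°, λ−λ₀=-38.06722400°
convergence γ = -38.06722400°

-38.06722400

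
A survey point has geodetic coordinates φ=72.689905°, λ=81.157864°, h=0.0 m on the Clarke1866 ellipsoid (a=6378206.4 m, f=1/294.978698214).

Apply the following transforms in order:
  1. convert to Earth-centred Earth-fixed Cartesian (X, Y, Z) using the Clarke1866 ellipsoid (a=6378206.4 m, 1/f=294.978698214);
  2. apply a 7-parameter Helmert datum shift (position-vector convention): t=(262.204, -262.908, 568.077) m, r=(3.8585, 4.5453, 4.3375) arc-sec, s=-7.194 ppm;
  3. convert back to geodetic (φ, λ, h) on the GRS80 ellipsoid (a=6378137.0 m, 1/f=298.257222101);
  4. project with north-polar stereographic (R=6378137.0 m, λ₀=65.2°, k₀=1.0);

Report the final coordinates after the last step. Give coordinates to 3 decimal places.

start: φ=72.689905°, λ=81.157864°, h=0.000 m
→ ECEF (a=6378206.400, f=1/294.978698214): X=292618.3690, Y=1881048.6042, Z=6066854.0162
→ Helmert 7p (PV): X=292972.6017, Y=1880664.8283, Z=6067407.1878
→ geod (Bowring, a=6378137.000): φ=72.69294322°, λ=81.14555160°, h=284.1219 m
→ stereo (R=6378137.0, λ₀=65.2°): E=533347.8113, N=-1866698.1356

E=533347.811 m, N=-1866698.136 m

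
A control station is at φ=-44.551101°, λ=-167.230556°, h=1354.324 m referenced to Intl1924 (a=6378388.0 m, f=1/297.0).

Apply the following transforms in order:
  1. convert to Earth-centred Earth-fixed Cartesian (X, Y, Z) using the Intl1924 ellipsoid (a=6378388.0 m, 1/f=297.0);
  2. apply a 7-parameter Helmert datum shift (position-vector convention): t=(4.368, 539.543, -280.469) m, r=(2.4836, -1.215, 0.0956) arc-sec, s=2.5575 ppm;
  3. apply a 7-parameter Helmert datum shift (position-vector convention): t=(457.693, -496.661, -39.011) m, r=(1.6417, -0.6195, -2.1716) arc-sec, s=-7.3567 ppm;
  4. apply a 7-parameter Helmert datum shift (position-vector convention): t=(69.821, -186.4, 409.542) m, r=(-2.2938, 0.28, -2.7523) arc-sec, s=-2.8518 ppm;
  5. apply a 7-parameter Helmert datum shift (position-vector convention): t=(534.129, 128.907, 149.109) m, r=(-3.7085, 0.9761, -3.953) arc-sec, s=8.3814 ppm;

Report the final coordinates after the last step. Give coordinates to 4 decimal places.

start: φ=-44.551101°, λ=-167.230556°, h=1354.324 m
→ ECEF (a=6378388.000, f=1/297.0): X=-4441272.4405, Y=-1006541.8426, Z=-4452966.2006
→ Helmert 7p (PV): X=-4441252.7343, Y=-1005953.3147, Z=-4453296.3390
→ Helmert 7p (PV): X=-4440759.5842, Y=-1006360.3727, Z=-4453323.9338
→ Helmert 7p (PV): X=-4440696.5726, Y=-1006534.1713, Z=-4452884.4723
→ Helmert 7p (PV): X=-4440240.0254, Y=-1006408.6557, Z=-4452733.5730

X=-4440240.0254 m, Y=-1006408.6557 m, Z=-4452733.5730 m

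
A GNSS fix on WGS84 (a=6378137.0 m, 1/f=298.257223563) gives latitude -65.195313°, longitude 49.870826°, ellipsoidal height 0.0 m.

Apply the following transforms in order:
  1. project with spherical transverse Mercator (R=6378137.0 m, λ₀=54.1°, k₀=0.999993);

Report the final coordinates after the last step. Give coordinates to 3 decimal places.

E=-197390.908 m, N=-7264075.221 m

start: φ=-65.195313°, λ=49.870826°, h=0.000 m
→ tm (R=6378137.0, λ₀=54.1°): E=-197390.9082, N=-7264075.2209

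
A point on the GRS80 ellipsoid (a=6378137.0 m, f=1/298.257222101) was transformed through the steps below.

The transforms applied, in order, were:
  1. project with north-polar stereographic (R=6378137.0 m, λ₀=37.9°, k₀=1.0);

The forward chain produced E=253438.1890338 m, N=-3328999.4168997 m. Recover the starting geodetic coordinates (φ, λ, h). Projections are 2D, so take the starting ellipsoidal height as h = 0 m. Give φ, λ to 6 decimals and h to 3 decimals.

start: E=253438.1890, N=-3328999.4169 m
→ stereo⁻¹: φ=60.66651800°, λ=42.25355500°

φ=60.666518°, λ=42.253555°, h=0.000 m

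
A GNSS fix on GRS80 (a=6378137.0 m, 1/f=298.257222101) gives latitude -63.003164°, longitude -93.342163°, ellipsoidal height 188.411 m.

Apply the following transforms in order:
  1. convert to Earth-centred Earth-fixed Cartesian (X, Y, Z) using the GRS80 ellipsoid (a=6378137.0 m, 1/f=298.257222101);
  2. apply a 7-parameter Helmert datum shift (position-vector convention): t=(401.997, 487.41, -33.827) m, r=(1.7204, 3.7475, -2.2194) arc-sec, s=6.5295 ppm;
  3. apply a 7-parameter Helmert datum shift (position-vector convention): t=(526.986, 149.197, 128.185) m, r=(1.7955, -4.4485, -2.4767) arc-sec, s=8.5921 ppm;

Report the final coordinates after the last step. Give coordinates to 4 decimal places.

X=-168367.7915 m, Y=-2897479.4766 m, Z=-5660347.3041 m

start: φ=-63.003164°, λ=-93.342163°, h=188.411 m
→ ECEF (a=6378137.000, f=1/298.257222101): X=-169247.4787, Y=-2898172.5978, Z=-5660306.1021
→ Helmert 7p (PV): X=-168980.6105, Y=-2897655.0789, Z=-5660397.9861
→ Helmert 7p (PV): X=-168367.7915, Y=-2897479.4766, Z=-5660347.3041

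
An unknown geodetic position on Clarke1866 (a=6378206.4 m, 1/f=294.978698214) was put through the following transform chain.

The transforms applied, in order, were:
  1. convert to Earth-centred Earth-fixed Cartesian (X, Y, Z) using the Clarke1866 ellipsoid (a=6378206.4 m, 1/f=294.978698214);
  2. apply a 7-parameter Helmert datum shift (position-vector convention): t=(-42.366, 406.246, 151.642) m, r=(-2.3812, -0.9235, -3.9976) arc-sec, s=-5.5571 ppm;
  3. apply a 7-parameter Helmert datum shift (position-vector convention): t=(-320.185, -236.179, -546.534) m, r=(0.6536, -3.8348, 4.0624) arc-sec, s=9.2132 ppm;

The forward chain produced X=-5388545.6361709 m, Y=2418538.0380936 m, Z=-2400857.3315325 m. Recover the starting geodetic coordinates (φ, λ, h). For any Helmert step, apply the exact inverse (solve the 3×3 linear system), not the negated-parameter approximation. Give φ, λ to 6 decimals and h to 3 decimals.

start: X=-5388545.6362, Y=2418538.0381, Z=-2400857.3315 m
→ Helmert⁻¹: X=-5388172.7930, Y=2418850.4475, Z=-2400196.1730
→ Helmert⁻¹: X=-5388217.9867, Y=2418380.9226, Z=-2400309.1109
→ geod (Bowring, a=6378206.400): φ=-22.25362800°, λ=155.82814100°, h=54.0310 m

φ=-22.253628°, λ=155.828141°, h=54.031 m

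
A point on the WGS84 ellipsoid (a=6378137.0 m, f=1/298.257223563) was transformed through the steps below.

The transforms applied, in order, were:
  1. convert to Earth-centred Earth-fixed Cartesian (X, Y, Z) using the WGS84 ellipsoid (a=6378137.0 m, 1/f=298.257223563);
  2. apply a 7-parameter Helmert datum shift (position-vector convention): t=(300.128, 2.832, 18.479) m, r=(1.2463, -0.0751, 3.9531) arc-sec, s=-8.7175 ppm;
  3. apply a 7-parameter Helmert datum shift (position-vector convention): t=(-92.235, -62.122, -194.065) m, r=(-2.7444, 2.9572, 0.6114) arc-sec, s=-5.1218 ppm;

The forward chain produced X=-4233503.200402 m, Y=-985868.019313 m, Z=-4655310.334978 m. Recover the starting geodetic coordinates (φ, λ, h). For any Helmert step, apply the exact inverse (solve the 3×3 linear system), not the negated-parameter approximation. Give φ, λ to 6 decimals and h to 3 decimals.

φ=-47.153353°, λ=-166.893891°, h=2578.195 m

start: X=-4233503.2004, Y=-985868.0193, Z=-4655310.3350 m
→ Helmert⁻¹: X=-4233368.8287, Y=-985736.4594, Z=-4655213.9216
→ Helmert⁻¹: X=-4233726.4500, Y=-985694.8728, Z=-4655265.4856
→ geod (Bowring, a=6378137.000): φ=-47.15335300°, λ=-166.89389100°, h=2578.1950 m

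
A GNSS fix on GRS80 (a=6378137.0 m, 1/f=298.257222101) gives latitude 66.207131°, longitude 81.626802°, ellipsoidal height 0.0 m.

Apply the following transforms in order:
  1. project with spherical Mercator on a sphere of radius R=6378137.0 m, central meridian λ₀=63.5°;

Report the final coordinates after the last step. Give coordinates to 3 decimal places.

E=2017866.368 m, N=9933766.975 m

start: φ=66.207131°, λ=81.626802°, h=0.000 m
→ merc (R=6378137.0, λ₀=63.5°): E=2017866.3684, N=9933766.9752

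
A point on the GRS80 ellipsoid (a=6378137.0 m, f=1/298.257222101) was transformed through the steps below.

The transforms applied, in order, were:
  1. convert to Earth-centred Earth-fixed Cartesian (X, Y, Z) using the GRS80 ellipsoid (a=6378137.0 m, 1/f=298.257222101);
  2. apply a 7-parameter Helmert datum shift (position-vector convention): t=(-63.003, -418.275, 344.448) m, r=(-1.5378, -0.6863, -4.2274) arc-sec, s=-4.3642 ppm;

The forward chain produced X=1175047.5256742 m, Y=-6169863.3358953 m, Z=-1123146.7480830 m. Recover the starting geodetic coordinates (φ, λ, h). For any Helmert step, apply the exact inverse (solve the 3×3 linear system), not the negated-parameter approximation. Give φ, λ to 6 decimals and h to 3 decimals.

start: X=1175047.5257, Y=-6169863.3359, Z=-1123146.7481 m
→ Helmert⁻¹: X=1175238.3615, Y=-6169439.5226, Z=-1123546.0056
→ geod (Bowring, a=6378137.000): φ=-10.20968800°, λ=-79.21474300°, h=2617.5780 m

φ=-10.209688°, λ=-79.214743°, h=2617.578 m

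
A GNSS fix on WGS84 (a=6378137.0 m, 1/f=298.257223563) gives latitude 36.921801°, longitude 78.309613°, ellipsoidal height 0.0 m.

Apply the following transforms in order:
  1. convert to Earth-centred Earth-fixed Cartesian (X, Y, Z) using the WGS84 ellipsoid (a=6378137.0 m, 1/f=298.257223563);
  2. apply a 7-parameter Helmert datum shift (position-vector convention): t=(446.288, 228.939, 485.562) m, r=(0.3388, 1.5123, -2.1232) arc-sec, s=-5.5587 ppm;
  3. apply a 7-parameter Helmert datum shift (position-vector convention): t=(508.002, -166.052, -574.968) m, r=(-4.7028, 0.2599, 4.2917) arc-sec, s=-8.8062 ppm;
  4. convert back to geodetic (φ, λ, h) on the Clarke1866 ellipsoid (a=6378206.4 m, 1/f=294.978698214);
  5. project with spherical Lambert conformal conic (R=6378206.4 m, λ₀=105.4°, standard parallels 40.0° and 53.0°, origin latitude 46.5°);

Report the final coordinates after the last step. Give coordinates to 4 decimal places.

start: φ=36.921801°, λ=78.309613°, h=0.000 m
→ ECEF (a=6378137.000, f=1/298.257223563): X=1034433.1901, Y=4999312.7954, Z=3810458.8132
→ Helmert 7p (PV): X=1034953.1259, Y=4999497.0380, Z=3810923.8213
→ Helmert 7p (PV): X=1035352.7934, Y=4999395.3808, Z=3810200.0029
→ geod (Bowring, a=6378206.400): φ=36.92054695°, λ=78.29969470°, h=74.4786 m
→ lcc (R=6378206.4, λ₀=105.4°): E=-2381707.1779, N=-650949.7430

E=-2381707.1779 m, N=-650949.7430 m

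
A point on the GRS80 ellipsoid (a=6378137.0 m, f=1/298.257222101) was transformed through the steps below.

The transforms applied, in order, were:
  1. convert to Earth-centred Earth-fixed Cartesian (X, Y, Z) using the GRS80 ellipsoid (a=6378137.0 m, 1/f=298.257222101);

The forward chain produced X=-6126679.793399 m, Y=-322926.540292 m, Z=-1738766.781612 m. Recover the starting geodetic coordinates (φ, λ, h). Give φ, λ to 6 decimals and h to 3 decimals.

start: X=-6126679.7934, Y=-322926.5403, Z=-1738766.7816 m
→ geod (Bowring, a=6378137.000): φ=-15.92445500°, λ=-176.98283200°, h=277.4940 m

φ=-15.924455°, λ=-176.982832°, h=277.494 m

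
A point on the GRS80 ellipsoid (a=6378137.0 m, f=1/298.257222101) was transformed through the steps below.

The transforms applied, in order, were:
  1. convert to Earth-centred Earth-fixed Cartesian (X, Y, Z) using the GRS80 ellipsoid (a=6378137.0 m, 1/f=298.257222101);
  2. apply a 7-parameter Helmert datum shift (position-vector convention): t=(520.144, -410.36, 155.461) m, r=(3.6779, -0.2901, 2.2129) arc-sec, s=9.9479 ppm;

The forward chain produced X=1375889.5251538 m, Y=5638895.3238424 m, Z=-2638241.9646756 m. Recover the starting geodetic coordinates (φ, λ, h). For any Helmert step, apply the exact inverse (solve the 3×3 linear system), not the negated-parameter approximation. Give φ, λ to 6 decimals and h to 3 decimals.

φ=-24.589754°, λ=76.293031°, h=1568.897 m

start: X=1375889.5252, Y=5638895.3238, Z=-2638241.9647 m
→ Helmert⁻¹: X=1375412.4881, Y=5639187.7826, Z=-2638473.6660
→ geod (Bowring, a=6378137.000): φ=-24.58975400°, λ=76.29303100°, h=1568.8970 m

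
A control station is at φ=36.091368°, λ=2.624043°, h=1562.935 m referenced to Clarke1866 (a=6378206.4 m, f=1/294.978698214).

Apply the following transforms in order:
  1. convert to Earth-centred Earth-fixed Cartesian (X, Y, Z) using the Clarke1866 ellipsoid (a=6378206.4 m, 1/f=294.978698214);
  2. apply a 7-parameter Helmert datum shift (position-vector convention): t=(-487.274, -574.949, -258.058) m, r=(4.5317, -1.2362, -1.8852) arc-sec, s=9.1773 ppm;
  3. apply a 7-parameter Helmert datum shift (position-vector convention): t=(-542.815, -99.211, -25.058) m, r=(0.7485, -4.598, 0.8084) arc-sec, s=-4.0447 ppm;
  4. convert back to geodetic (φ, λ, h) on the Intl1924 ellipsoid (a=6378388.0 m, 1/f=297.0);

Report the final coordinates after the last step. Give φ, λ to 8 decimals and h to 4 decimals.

φ=36.09536513°, λ=2.61578257°, h=340.7280 m

start: φ=36.091368°, λ=2.624043°, h=1562.935 m
→ ECEF (a=6378206.400, f=1/294.978698214): X=5156006.9199, Y=236301.0198, Z=3737119.0790
→ Helmert 7p (PV): X=5155546.7261, Y=235599.0082, Z=3736931.4109
→ Helmert 7p (PV): X=5154898.8328, Y=235505.4893, Z=3737007.0187
→ geod (Bowring, a=6378388.000): φ=36.09536513°, λ=2.61578257°, h=340.7280 m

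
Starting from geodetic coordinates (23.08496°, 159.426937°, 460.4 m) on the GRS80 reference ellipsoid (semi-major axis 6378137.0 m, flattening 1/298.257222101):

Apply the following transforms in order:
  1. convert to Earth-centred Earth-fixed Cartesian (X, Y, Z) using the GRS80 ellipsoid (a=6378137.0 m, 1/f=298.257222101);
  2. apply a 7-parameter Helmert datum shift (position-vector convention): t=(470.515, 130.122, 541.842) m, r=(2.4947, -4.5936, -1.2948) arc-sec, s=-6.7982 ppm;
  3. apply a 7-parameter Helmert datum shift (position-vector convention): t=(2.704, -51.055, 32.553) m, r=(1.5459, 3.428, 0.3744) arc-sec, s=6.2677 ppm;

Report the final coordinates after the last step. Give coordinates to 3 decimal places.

start: φ=23.084960°, λ=159.426937°, h=460.400 m
→ ECEF (a=6378137.000, f=1/298.257222101): X=-5496435.0680, Y=2063025.4634, Z=2485558.0247
→ Helmert 7p (PV): X=-5495969.5909, Y=2063146.0017, Z=2485985.5137
→ Helmert 7p (PV): X=-5495963.7630, Y=2063079.2700, Z=2486140.4513

X=-5495963.763 m, Y=2063079.270 m, Z=2486140.451 m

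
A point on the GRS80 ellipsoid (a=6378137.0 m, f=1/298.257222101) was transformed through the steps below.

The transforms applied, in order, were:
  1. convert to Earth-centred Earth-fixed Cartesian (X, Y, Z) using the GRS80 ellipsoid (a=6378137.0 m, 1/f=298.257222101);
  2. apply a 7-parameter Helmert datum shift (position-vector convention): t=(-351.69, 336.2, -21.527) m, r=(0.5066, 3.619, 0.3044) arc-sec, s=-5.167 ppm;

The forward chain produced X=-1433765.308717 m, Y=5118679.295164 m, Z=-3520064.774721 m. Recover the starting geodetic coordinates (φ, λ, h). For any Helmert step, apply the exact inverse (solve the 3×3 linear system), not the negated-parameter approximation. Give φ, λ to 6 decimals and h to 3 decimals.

φ=-33.692257°, λ=105.644427°, h=3610.201 m

start: X=-1433765.3087, Y=5118679.2952, Z=-3520064.7747 m
→ Helmert⁻¹: X=-1433351.7101, Y=5118363.0115, Z=-3520099.1557
→ geod (Bowring, a=6378137.000): φ=-33.69225700°, λ=105.64442700°, h=3610.2010 m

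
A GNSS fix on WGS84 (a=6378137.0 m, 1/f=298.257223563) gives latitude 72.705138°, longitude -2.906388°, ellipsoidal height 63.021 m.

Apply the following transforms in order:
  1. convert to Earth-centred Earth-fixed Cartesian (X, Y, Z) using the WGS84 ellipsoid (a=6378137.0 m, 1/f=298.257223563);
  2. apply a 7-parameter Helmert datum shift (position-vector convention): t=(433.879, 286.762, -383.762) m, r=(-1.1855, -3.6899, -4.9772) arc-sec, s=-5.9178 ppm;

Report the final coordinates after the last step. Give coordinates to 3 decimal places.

start: φ=72.705138°, λ=-2.906388°, h=63.021 m
→ ECEF (a=6378137.000, f=1/298.257223563): X=1899536.2926, Y=-96438.6845, Z=6067600.8108
→ Helmert 7p (PV): X=1899848.0600, Y=-96162.3145, Z=6067215.6771

X=1899848.060 m, Y=-96162.314 m, Z=6067215.677 m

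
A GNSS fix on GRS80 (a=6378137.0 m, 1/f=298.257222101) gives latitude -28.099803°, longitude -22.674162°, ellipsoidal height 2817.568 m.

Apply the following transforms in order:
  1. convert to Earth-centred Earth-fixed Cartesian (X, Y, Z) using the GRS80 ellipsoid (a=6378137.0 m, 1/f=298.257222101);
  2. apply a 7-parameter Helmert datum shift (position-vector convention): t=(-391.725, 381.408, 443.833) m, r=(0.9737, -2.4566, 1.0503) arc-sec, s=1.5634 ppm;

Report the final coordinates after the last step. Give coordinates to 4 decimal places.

start: φ=-28.099803°, λ=-22.674162°, h=2817.568 m
→ ECEF (a=6378137.000, f=1/298.257222101): X=5197640.8932, Y=-2171466.7396, Z=-2987593.4211
→ Helmert 7p (PV): X=5197303.9335, Y=-2171048.1567, Z=-2987102.6060

X=5197303.9335 m, Y=-2171048.1567 m, Z=-2987102.6060 m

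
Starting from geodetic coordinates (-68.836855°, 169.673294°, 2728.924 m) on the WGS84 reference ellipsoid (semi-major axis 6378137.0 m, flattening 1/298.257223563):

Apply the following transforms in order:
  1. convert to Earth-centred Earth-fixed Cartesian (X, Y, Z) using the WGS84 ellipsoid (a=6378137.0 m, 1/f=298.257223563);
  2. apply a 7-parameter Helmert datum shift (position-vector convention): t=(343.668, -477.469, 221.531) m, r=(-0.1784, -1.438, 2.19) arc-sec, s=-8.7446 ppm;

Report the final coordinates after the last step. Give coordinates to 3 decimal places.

X=-2272558.038 m, Y=413650.744 m, Z=-5927714.690 m

start: φ=-68.836855°, λ=169.673294°, h=2728.924 m
→ ECEF (a=6378137.000, f=1/298.257223563): X=-2272958.5124, Y=414161.0943, Z=-5927971.8541
→ Helmert 7p (PV): X=-2272558.0383, Y=413650.7438, Z=-5927714.6896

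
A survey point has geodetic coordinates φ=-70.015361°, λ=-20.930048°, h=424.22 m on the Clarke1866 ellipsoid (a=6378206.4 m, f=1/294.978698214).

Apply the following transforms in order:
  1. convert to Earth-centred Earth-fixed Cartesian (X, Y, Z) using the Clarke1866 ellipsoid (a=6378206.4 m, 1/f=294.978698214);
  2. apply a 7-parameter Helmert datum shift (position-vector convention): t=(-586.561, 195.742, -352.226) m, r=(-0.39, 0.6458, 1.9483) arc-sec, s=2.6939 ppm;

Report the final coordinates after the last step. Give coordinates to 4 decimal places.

start: φ=-70.015361°, λ=-20.930048°, h=424.220 m
→ ECEF (a=6378206.400, f=1/294.978698214): X=2042283.0343, Y=-781099.5287, Z=-5971840.0477
→ Helmert 7p (PV): X=2041690.6556, Y=-780897.8917, Z=-5972213.2786

X=2041690.6556 m, Y=-780897.8917 m, Z=-5972213.2786 m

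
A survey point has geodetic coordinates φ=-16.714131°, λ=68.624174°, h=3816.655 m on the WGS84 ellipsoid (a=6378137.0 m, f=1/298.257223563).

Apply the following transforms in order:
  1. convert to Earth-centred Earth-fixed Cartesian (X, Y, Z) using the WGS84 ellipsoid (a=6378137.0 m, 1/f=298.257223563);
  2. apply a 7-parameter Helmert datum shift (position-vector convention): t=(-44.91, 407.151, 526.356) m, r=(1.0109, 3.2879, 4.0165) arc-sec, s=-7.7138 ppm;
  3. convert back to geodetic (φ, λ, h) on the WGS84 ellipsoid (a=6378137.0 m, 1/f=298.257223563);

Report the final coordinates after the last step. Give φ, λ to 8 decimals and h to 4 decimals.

start: φ=-16.714131°, λ=68.624174°, h=3816.655 m
→ ECEF (a=6378137.000, f=1/298.257223563): X=2228461.3430, Y=5693432.9186, Z=-1823654.0114
→ Helmert 7p (PV): X=2228259.3092, Y=5693848.4827, Z=-1823121.2067
→ geod (Bowring, a=6378137.000): φ=-16.70870895°, λ=68.62735632°, h=3963.5607 m

φ=-16.70870895°, λ=68.62735632°, h=3963.5607 m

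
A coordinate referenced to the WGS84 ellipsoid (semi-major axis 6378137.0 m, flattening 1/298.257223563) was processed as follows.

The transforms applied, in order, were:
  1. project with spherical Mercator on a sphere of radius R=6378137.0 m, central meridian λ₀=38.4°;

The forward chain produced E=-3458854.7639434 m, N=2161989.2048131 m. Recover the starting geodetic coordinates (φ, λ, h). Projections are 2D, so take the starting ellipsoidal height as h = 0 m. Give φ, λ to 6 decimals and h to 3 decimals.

φ=19.059898°, λ=7.328579°, h=0.000 m

start: E=-3458854.7639, N=2161989.2048 m
→ merc⁻¹: φ=19.05989800°, λ=7.32857900°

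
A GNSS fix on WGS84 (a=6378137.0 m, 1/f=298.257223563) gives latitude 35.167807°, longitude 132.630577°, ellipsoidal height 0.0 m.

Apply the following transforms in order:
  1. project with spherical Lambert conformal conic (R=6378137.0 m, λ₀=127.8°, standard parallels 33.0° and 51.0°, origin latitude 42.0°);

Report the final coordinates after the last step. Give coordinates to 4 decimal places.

start: φ=35.167807°, λ=132.630577°, h=0.000 m
→ lcc (R=6378137.0, λ₀=127.8°): E=437116.2376, N=-740696.6325

E=437116.2376 m, N=-740696.6325 m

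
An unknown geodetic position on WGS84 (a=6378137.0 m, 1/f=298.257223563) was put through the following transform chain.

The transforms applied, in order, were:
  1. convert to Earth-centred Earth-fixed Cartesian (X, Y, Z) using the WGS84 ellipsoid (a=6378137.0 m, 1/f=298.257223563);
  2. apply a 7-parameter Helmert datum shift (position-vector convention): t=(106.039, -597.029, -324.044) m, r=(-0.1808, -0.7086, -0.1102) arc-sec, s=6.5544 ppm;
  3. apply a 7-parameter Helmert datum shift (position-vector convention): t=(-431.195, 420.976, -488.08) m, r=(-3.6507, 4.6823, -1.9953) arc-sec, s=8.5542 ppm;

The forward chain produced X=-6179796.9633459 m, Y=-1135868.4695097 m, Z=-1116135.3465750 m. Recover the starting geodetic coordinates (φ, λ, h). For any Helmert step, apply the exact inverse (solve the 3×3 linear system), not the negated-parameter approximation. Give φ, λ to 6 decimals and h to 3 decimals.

φ=-10.133711°, λ=-169.585689°, h=3615.503 m

start: X=-6179796.9633, Y=-1135868.4695, Z=-1116135.3466 m
→ Helmert⁻¹: X=-6179276.5880, Y=-1136319.7521, Z=-1115798.1073
→ Helmert⁻¹: X=-6179345.3503, Y=-1135717.6028, Z=-1115446.5191
→ geod (Bowring, a=6378137.000): φ=-10.13371100°, λ=-169.58568900°, h=3615.5030 m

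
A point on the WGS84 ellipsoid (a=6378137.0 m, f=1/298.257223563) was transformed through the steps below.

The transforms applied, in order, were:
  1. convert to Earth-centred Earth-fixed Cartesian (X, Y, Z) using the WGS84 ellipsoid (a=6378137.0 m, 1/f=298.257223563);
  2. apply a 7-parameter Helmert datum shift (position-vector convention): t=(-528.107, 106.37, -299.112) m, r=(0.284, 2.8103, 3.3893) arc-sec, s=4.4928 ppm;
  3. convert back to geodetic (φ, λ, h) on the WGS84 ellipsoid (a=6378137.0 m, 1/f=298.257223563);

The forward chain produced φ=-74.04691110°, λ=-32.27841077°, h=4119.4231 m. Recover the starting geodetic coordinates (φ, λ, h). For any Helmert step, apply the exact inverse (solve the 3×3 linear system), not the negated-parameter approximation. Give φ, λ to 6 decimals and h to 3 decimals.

φ=-74.041144°, λ=-32.271883°, h=3941.467 m

start: φ=-74.046911°, λ=-32.278411°, h=4119.423 m
→ ECEF (a=6378137.000, f=1/298.257223563): X=1487689.0838, Y=-939693.5927, Z=-6114340.5606
→ Helmert⁻¹: X=1488278.3629, Y=-939828.6137, Z=-6113992.4082
→ geod (Bowring, a=6378137.000): φ=-74.04114400°, λ=-32.27188300°, h=3941.4670 m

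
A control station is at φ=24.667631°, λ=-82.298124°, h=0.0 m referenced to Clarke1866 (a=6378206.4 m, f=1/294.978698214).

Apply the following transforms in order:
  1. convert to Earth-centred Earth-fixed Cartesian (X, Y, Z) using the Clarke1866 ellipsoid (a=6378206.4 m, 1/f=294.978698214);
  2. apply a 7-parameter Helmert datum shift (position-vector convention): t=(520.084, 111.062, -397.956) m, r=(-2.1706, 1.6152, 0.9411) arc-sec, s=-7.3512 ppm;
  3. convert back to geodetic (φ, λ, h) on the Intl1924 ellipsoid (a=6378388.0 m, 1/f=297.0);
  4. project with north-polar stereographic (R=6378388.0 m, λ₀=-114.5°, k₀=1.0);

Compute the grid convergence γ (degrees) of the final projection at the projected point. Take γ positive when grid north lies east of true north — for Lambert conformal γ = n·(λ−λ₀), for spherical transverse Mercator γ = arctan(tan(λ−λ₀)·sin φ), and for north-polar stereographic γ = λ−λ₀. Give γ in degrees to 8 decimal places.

32.20761596

start: φ=24.667631°, λ=-82.298124°, h=0.000 m
→ ECEF (a=6378206.400, f=1/294.978698214): X=777251.4192, Y=-5747258.2270, Z=2645510.3812
→ Helmert 7p (PV): X=777812.7277, Y=-5747073.5301, Z=2645147.3712
→ geod (Bowring, a=6378388.000): φ=24.66405742°, λ=-82.29238404°, h=-456.4865 m
→ into stereo (λ₀=-114.5°): φ=24.66405742°, λ−λ₀=32.20761596°
convergence γ = 32.20761596°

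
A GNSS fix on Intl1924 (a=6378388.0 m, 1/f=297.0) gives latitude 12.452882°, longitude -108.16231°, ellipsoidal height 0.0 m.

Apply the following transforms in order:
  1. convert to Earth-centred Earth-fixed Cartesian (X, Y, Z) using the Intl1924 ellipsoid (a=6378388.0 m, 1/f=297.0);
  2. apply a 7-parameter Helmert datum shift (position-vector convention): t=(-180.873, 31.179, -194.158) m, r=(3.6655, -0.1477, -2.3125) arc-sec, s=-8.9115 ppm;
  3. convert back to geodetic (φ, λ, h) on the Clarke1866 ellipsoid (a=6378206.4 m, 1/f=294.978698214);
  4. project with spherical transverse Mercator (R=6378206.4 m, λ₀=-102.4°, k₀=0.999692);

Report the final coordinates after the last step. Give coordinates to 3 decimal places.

E=-627390.726 m, N=1392413.560 m

start: φ=12.452882°, λ=-108.162310°, h=0.000 m
→ ECEF (a=6378388.000, f=1/297.0): X=-1941735.2764, Y=-5918941.0459, Z=1366381.4721
→ Helmert 7p (PV): X=-1941966.1825, Y=-5918859.6326, Z=1366068.5636
→ geod (Bowring, a=6378206.400): φ=12.45068656°, λ=-108.16456143°, h=115.6723 m
→ tm (R=6378206.4, λ₀=-102.4°): E=-627390.7259, N=1392413.5599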